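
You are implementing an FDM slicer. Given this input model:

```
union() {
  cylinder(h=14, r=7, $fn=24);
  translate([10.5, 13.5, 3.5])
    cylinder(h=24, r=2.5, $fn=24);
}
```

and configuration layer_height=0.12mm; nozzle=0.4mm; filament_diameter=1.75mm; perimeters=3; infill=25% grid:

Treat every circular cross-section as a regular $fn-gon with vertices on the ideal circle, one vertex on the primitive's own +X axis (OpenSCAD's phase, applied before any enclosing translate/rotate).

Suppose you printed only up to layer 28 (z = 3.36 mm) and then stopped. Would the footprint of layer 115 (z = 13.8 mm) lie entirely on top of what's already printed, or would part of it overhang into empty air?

Compare the two slices. At z = 3.36: the r=7 cylinder gives a regular 24-gon of circumradius 7 (constant along its height) (area = (24/2)·7.000²·sin(360°/24) = 152.19 mm²); the cylinder at (10.5, 13.5) does not reach this height (z outside [3.5, 27.5]); Combining (union): only the r=7 cylinder is present, so the union is just that shape — area = 152.19 mm². At z = 13.8: the r=7 cylinder contributes a regular 24-gon of circumradius 7 (area = (24/2)·7.000²·sin(360°/24) = 152.19 mm²); the r=2.5 cylinder at (10.5, 13.5) contributes a regular 24-gon of circumradius 2.5 (area = (24/2)·2.500²·sin(360°/24) = 19.41 mm²); Taking the union: the 2 present regions are separate (no shared area or edge), so areas and boundary lengths simply add and each stays a separate island — area = 171.60 mm². Checking containment: at z = 13.8 the cross-section extends beyond the z = 3.36 cross-section by about 19.41 mm².

part overhangs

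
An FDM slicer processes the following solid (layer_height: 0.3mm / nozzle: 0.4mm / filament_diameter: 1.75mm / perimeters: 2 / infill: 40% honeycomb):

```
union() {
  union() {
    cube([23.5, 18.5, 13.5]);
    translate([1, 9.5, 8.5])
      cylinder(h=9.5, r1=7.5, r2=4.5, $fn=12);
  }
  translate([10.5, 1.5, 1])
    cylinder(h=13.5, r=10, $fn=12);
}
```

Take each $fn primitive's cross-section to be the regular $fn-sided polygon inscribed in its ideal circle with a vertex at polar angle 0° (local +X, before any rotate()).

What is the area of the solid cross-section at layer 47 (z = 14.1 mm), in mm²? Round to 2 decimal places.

381.11 mm²

At z = 14.1 mm: the cube is not intersected at this z (z outside [0, 13.5]); the cone at (1, 9.5) contributes a regular 12-gon of circumradius 5.732 (interpolated between r1=7.5 and r2=4.5 at t=0.589) (area = (12/2)·5.732²·sin(360°/12) = 98.55 mm²); Merging all regions: only the cone at (1, 9.5) is present, so the union is just that shape — area = 98.55 mm²; the r=10 cylinder at (10.5, 1.5) gives a regular 12-gon of circumradius 10 (constant along its height) (area = (12/2)·10.000²·sin(360°/12) = 300.00 mm²); Taking the union: the regions partially overlap — summed areas 398.55 mm² minus the doubly-counted overlap 17.44 mm² gives 381.11 mm² — area = 381.11 mm². Overall, the cross-section is a single solid region. Net area = 381.11 mm².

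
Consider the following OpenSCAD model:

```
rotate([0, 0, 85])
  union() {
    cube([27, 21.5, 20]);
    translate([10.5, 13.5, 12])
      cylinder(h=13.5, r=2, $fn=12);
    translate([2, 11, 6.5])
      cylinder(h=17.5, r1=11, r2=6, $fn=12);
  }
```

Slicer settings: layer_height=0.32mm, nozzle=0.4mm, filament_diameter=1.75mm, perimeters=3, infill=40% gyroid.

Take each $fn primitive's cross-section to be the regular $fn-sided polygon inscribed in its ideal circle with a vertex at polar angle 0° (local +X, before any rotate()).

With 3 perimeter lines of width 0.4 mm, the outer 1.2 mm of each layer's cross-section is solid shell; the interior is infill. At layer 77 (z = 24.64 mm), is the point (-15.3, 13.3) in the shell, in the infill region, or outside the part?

At z = 24.64 mm: the cube is not intersected at this z (z outside [0, 20]); the r=2 cylinder at (10.5, 13.5) gives a regular 12-gon of circumradius 2 (constant along its height); the cone at (2, 11) is absent (z outside [6.5, 24]); Taking the union: only the r=2 cylinder at (10.5, 13.5) is present, so the union is just that shape — 1 connected region; (whole slice rotated 85° about Z — lengths, areas and connectivity unchanged). Overall, the cross-section is a single solid region. Undo the 85° rotation: the query point maps to (11.916, 16.401) in the un-rotated model frame. The nearest boundary edge runs (12.23, 14.50)→(11.50, 15.23); distance from the point to it = 1.24 mm. The point is not inside any of the regions above, so it lies outside the cross-section (1.24 mm from the nearest boundary).

outside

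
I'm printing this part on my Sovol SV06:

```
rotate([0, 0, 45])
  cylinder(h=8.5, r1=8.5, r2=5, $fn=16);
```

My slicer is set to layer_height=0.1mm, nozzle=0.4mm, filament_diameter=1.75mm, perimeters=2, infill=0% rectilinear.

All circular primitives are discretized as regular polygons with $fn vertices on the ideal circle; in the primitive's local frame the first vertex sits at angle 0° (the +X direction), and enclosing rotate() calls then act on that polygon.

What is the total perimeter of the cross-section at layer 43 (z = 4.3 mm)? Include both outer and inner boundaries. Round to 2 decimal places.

42.01 mm

At z = 4.3 mm: the cone: at t=0.506 of its height the radius interpolates to r₁+(r₂−r₁)t = 6.729, giving a regular 16-gon of that circumradius (perimeter = 2·16·6.729·sin(180°/16) = 42.01 mm); (whole slice rotated 45° about Z — lengths, areas and connectivity unchanged). Overall, the cross-section is a single solid region. Total boundary length (outer) = 42.01 mm.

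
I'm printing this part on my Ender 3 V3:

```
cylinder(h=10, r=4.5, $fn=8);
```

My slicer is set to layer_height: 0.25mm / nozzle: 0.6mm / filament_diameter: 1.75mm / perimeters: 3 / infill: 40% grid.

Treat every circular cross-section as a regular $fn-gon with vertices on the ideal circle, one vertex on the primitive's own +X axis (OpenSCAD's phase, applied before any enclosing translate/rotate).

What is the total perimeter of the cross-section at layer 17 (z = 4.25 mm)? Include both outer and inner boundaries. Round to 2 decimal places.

27.55 mm

At z = 4.25 mm: the r=4.5 cylinder contributes a regular 8-gon of circumradius 4.5 (perimeter = 2·8·4.500·sin(180°/8) = 27.55 mm). Overall, the cross-section is a single solid region. Total boundary length (outer) = 27.55 mm.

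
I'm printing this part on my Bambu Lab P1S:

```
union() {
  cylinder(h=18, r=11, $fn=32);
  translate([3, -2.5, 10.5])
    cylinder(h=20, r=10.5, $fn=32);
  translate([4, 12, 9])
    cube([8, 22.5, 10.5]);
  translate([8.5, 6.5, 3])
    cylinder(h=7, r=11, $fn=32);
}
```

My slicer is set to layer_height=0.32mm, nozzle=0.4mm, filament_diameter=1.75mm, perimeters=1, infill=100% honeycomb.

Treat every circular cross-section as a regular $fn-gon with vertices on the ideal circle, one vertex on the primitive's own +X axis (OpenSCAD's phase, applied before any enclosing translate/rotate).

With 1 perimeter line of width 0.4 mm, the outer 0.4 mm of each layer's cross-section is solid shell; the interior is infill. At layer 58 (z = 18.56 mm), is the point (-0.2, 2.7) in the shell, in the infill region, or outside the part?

infill

At z = 18.56 mm: the cylinder does not reach this height (z outside [0, 18]); the r=10.5 cylinder at (3, -2.5) gives a regular 32-gon of circumradius 10.5 (constant along its height); the cube at (4, 12) (footprint 8×22.5) is included at this height; the cylinder at (8.5, 6.5) does not reach this height (z outside [3, 10]); Taking the union: the 2 present regions are separate (no shared area or edge), so areas and boundary lengths simply add and each stays a separate island — 2 connected regions. Overall, the cross-section has 2 separate islands. The nearest boundary edge runs (-2.83, 6.23)→(-1.02, 7.20); distance from the point to it = 4.35 mm. (Shell/infill is judged within the island containing the point — the largest one.) The point is inside the cross-section and 4.35 mm from the nearest boundary — more than the 0.4 mm shell width (1 × 0.4), so it's in the infill interior.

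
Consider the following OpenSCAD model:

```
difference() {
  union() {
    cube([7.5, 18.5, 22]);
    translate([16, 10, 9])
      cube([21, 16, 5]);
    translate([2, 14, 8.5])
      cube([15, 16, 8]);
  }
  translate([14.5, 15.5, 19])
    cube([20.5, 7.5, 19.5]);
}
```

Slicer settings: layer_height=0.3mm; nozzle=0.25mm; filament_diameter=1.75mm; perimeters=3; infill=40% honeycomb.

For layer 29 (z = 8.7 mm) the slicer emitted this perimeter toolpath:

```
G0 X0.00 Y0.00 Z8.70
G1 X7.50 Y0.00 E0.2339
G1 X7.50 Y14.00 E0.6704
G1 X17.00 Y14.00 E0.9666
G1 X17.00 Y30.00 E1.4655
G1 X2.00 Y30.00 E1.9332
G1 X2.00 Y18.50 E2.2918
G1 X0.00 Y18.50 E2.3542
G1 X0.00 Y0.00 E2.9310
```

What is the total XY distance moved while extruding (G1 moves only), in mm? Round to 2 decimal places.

Sum the Euclidean lengths of each G1 segment: total = 94.00 mm.

94.00 mm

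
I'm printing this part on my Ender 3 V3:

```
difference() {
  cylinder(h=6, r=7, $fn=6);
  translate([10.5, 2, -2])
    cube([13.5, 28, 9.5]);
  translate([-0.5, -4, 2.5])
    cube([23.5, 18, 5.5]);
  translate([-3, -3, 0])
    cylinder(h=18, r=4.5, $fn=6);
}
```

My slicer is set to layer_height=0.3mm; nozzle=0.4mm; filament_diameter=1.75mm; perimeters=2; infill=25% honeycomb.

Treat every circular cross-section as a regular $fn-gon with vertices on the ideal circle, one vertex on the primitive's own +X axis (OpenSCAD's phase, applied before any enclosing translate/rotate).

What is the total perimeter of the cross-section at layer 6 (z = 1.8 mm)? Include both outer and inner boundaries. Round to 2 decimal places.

47.80 mm

At z = 1.8 mm: the r=7 cylinder contributes a regular 6-gon of circumradius 7 (perimeter = 2·6·7.000·sin(180°/6) = 42.00 mm); the cube at (10.5, 2) (footprint 13.5×28) is included at this height (perimeter 83.00 mm); the cube at (-0.5, -4) is not intersected at this z (z outside [2.5, 8]); the cylinder at (-3, -3): section is a regular 6-gon, circumradius r=4.5 (perimeter = 2·6·4.500·sin(180°/6) = 27.00 mm); Taking the first minus the rest: starting from the r=7 cylinder, the 13.5×28 cube at (10.5, 2) misses the remaining region (no effect); the r=4.5 cylinder at (-3, -3) partially overlaps it — only the 39.46 mm² overlap (of its 52.61 mm²) is removed, clipping the outline — boundary = 47.80 mm. Overall, the cross-section is a single solid region. Total boundary length (outer) = 47.80 mm.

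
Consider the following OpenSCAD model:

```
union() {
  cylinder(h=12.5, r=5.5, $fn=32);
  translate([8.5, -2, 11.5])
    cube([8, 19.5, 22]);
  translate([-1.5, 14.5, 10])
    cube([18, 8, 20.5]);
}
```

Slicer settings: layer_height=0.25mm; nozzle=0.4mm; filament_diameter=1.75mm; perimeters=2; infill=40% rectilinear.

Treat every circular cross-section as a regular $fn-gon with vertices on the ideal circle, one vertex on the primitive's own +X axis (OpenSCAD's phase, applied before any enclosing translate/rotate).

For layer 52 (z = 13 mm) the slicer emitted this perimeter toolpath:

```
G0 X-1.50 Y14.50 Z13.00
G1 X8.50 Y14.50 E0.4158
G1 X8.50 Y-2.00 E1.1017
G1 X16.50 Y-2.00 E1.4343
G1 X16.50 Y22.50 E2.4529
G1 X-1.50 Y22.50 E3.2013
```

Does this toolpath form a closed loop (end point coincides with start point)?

Start point (G0): (-1.50, 14.50). End point (last G1): the path does not return to the start — open.

no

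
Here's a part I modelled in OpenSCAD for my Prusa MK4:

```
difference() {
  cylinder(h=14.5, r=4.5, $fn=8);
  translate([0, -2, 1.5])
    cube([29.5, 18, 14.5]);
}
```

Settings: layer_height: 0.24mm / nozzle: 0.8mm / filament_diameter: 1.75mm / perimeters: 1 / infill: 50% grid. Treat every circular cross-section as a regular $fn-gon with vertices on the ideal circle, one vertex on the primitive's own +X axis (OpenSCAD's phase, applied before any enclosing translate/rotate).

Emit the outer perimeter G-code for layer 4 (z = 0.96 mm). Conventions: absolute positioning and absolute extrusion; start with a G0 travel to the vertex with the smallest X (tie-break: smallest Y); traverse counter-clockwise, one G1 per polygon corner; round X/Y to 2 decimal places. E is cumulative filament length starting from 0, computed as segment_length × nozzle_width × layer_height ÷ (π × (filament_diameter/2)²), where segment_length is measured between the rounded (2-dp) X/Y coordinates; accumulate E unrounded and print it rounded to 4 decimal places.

G0 X-4.50 Y0.00 Z0.96
G1 X-3.18 Y-3.18 E0.2748
G1 X0.00 Y-4.50 E0.5497
G1 X3.18 Y-3.18 E0.8245
G1 X4.50 Y0.00 E1.0994
G1 X3.18 Y3.18 E1.3742
G1 X0.00 Y4.50 E1.6490
G1 X-3.18 Y3.18 E1.9239
G1 X-4.50 Y0.00 E2.1987

At z = 0.96 mm: the r=4.5 cylinder gives a regular 8-gon of circumradius 4.5 (constant along its height); the cube at (0, -2) is not intersected at this z (z outside [1.5, 16]); Taking the first minus the rest: none of the subtracted shapes is present at this height, so the r=4.5 cylinder is unchanged — 1 connected region. The outline is a single polygon with 8 vertices. Extrusion per mm of travel: 0.8 × 0.24 / (π × 0.875²) = 0.079824. Accumulating E over each segment gives final E = 2.1987.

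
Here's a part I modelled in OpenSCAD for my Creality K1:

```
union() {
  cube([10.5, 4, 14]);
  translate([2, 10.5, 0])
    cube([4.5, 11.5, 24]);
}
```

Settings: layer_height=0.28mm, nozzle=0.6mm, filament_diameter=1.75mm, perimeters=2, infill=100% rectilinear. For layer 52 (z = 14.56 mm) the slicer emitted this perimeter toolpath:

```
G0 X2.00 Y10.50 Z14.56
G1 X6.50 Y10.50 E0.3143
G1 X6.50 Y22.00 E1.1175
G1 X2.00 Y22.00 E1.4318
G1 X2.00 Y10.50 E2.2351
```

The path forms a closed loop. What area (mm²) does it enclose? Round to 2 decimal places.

Apply the shoelace formula to the sequence of (X, Y) vertices; enclosed area = 51.75 mm².

51.75 mm²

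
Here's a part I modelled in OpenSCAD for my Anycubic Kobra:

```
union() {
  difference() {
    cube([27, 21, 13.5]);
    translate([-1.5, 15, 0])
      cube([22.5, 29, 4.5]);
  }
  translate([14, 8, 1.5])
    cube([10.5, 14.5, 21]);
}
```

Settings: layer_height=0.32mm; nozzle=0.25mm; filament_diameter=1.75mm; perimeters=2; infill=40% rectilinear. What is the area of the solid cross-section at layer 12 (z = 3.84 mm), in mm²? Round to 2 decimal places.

498.75 mm²

At z = 3.84 mm: the 27×21 cube contributes its full rectangle (area 567.00 mm²); the 22.5×29 cube at (-1.5, 15) contributes its full rectangle (area 652.50 mm²); After the difference (first − rest): starting from the 27×21 cube (567.00 mm²), the 22.5×29 cube at (-1.5, 15) partially overlaps it — only the 126.00 mm² overlap (of its 652.50 mm²) is removed, clipping the outline — area = 441.00 mm²; the 10.5×14.5 cube at (14, 8) contributes its full rectangle (area 152.25 mm²); Merging all regions: the regions partially overlap — summed areas 593.25 mm² minus the doubly-counted overlap 94.50 mm² gives 498.75 mm² — area = 498.75 mm². Overall, the cross-section is a single solid region. Net area = 498.75 mm².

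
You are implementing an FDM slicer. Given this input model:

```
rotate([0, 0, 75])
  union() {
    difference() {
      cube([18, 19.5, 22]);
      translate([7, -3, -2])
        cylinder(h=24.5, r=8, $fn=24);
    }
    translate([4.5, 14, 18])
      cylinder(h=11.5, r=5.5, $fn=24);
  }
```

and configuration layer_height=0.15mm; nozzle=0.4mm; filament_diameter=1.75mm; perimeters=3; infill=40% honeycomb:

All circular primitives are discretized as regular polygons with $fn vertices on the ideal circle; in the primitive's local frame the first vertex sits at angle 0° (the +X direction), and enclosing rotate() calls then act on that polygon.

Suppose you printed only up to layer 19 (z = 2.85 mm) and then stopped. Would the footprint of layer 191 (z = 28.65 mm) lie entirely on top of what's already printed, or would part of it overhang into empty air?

Compare the two slices. At z = 2.85: the cube is present — its section is the full 18×19.5 rectangle (area 351.00 mm²); the r=8 cylinder at (7, -3) gives a regular 24-gon of circumradius 8 (constant along its height) (area = (24/2)·8.000²·sin(360°/24) = 198.77 mm²); Taking the first minus the rest: starting from the 18×19.5 cube (351.00 mm²), the r=8 cylinder at (7, -3) partially overlaps it — only the 52.67 mm² overlap (of its 198.77 mm²) is removed, clipping the outline — area = 298.33 mm²; the cylinder at (4.5, 14) is absent (z outside [18, 29.5]); Combining (union): only the result so far is present, so the union is just that shape — area = 298.33 mm²; (whole slice rotated 75° about Z — lengths, areas and connectivity unchanged). At z = 28.65: the cube is not intersected at this z (z outside [0, 22]); the cylinder at (7, -3) is not intersected at this z (z outside [-2, 22.5]); Taking the first minus the rest: the first operand is absent here, so nothing remains; the r=5.5 cylinder at (4.5, 14) gives a regular 24-gon of circumradius 5.5 (constant along its height) (area = (24/2)·5.500²·sin(360°/24) = 93.95 mm²); Taking the union: only the r=5.5 cylinder at (4.5, 14) is present, so the union is just that shape — area = 93.95 mm²; (whole slice rotated 75° about Z — lengths, areas and connectivity unchanged). Checking containment: at z = 28.65 the cross-section extends beyond the z = 2.85 cross-section by about 4.10 mm².

part overhangs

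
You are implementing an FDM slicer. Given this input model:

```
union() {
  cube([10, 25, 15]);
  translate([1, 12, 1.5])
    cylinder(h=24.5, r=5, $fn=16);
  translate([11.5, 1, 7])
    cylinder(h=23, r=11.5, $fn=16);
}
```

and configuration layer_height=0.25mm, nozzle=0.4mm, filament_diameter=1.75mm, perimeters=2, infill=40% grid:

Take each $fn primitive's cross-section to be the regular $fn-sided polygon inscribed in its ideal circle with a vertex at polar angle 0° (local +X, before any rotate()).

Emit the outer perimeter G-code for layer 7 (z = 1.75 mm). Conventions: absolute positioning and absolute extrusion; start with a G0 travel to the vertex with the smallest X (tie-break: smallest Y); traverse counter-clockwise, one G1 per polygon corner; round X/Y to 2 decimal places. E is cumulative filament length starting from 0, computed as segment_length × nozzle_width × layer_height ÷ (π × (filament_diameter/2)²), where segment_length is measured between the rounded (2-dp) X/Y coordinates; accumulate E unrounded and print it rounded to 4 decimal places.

At z = 1.75 mm: the cube is present — its section is the full 10×25 rectangle; the r=5 cylinder at (1, 12) gives a regular 16-gon of circumradius 5 (constant along its height); the cylinder at (11.5, 1) does not reach this height (z outside [7, 30]); Taking the union: the regions partially overlap (shared area 48.07 mm²), so overlapping operands fuse into one piece — 1 connected region. The outline is a single polygon with 13 vertices. Extrusion per mm of travel: 0.4 × 0.25 / (π × 0.875²) = 0.041575. Accumulating E over each segment gives final E = 3.0754.

G0 X-4.00 Y12.00 Z1.75
G1 X-3.62 Y10.09 E0.0810
G1 X-2.54 Y8.46 E0.1623
G1 X-0.91 Y7.38 E0.2436
G1 X0.00 Y7.20 E0.2821
G1 X0.00 Y0.00 E0.5815
G1 X10.00 Y0.00 E0.9972
G1 X10.00 Y25.00 E2.0366
G1 X0.00 Y25.00 E2.4523
G1 X0.00 Y16.80 E2.7933
G1 X-0.91 Y16.62 E2.8318
G1 X-2.54 Y15.54 E2.9131
G1 X-3.62 Y13.91 E2.9944
G1 X-4.00 Y12.00 E3.0754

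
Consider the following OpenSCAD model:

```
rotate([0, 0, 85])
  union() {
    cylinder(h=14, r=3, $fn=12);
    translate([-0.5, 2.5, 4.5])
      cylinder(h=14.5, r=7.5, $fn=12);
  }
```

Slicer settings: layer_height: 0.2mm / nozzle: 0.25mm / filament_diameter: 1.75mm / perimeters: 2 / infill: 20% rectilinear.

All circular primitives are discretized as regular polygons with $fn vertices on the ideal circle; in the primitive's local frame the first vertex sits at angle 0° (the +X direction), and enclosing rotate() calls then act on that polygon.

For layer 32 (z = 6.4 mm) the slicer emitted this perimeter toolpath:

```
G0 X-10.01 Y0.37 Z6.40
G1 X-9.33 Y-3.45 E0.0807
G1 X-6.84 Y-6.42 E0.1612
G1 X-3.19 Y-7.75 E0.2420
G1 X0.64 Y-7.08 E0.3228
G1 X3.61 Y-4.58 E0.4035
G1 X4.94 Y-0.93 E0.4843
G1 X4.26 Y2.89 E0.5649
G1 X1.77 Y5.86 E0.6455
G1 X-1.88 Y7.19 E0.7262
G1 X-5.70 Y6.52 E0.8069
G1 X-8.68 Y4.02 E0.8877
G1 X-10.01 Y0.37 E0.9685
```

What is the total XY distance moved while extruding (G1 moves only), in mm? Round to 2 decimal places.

Sum the Euclidean lengths of each G1 segment: total = 46.59 mm.

46.59 mm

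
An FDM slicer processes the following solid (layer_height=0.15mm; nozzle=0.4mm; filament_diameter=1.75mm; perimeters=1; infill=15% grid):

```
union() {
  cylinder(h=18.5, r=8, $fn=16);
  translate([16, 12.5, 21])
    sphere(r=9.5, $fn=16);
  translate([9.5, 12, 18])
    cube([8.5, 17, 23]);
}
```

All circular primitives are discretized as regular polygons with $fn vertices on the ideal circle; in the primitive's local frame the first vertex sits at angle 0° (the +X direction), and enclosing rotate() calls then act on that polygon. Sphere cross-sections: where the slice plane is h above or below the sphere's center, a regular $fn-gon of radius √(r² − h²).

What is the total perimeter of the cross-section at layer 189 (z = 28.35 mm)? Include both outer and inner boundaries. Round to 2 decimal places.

At z = 28.35 mm: the cylinder is not intersected at this z (z outside [0, 18.5]); the r=9.5 sphere at (16, 12.5) slices to a regular 16-gon of circumradius 6.019 (√(r²−h²) with h=7.35 from center) (perimeter = 2·16·6.019·sin(180°/16) = 37.58 mm); the cube at (9.5, 12) is present — its section is the full 8.5×17 rectangle (perimeter 51.00 mm); Taking the union: the regions partially overlap (shared area 43.35 mm²), so the edge portions inside another operand are dropped and the merged outline is re-measured after clipping — boundary = 62.59 mm. Overall, the cross-section is a single solid region. Total boundary length (outer) = 62.59 mm.

62.59 mm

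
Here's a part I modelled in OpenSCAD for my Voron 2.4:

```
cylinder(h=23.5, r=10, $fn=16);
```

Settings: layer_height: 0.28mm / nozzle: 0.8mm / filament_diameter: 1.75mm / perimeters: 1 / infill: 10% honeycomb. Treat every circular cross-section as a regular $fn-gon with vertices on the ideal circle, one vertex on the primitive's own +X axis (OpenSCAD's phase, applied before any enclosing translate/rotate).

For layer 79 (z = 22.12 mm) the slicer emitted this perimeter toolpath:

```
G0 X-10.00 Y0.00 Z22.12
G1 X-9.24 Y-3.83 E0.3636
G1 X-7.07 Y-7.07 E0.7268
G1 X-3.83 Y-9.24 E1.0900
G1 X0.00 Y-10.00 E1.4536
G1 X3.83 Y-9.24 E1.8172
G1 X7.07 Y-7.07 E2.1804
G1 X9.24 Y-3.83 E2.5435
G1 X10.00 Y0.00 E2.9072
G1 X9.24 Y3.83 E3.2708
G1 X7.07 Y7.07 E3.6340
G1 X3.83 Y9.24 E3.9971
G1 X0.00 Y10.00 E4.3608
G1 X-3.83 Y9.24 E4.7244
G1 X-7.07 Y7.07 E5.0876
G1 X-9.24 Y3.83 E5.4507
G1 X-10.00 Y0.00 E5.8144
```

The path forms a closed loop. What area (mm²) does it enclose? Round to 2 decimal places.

306.19 mm²

Apply the shoelace formula to the sequence of (X, Y) vertices; enclosed area = 306.19 mm².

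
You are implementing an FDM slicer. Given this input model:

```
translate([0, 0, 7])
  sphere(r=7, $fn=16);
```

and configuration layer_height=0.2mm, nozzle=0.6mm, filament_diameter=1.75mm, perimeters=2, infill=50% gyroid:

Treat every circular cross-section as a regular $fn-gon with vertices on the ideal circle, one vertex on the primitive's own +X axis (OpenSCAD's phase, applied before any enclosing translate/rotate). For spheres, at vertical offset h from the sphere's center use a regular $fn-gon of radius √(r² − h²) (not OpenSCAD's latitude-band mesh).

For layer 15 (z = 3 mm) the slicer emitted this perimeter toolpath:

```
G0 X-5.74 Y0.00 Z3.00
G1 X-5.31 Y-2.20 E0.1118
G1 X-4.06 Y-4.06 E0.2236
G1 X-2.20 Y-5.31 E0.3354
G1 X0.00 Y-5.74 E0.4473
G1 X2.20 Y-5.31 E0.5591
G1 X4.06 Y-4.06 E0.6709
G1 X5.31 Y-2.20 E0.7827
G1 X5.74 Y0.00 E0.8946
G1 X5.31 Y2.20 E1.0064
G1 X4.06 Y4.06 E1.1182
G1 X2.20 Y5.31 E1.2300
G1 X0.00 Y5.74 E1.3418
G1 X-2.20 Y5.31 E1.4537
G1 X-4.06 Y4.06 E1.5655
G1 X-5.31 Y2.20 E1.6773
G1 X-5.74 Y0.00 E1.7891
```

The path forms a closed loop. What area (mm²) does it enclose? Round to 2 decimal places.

Apply the shoelace formula to the sequence of (X, Y) vertices; enclosed area = 101.02 mm².

101.02 mm²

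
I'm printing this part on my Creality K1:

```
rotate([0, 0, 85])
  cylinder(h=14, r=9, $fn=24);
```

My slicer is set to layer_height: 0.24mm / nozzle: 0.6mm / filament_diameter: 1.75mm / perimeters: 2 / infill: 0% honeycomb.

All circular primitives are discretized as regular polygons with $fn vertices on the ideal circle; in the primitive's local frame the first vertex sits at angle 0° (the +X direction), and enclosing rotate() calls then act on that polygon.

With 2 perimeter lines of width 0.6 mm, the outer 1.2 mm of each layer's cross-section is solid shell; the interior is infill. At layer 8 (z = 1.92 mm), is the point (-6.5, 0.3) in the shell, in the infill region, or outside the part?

At z = 1.92 mm: the r=9 cylinder contributes a regular 24-gon of circumradius 9; (rotated 85° about Z; rotation is an isometry so areas/perimeters/island counts are preserved). Overall, the cross-section is a single solid region. Undo the 85° rotation: the query point maps to (-0.268, 6.501) in the un-rotated model frame. The nearest boundary edge runs (0.00, 9.00)→(-2.33, 8.69); distance from the point to it = 2.44 mm. The point is inside the cross-section and 2.44 mm from the nearest boundary — more than the 1.2 mm shell width (2 × 0.6), so it's in the infill interior.

infill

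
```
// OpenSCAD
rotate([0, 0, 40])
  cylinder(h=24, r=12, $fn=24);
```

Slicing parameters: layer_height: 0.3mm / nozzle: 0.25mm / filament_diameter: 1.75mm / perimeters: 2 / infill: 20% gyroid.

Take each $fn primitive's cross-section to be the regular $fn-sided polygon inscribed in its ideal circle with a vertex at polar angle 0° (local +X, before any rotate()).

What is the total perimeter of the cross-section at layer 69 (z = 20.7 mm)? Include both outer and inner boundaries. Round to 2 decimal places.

75.18 mm

At z = 20.7 mm: the r=12 cylinder gives a regular 24-gon of circumradius 12 (constant along its height) (perimeter = 2·24·12.000·sin(180°/24) = 75.18 mm); (rotated 40° about Z; rotation is an isometry so areas/perimeters/island counts are preserved). Overall, the cross-section is a single solid region. Total boundary length (outer) = 75.18 mm.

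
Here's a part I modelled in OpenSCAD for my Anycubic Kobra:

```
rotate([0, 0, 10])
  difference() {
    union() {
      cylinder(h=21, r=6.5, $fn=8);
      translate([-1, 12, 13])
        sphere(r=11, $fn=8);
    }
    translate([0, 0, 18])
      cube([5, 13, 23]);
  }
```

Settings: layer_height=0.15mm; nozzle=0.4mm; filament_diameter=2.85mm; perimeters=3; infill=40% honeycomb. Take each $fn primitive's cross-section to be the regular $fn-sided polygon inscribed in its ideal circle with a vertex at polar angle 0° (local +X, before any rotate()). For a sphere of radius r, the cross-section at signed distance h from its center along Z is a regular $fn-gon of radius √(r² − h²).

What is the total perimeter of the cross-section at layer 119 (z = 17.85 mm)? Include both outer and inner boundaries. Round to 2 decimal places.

78.87 mm

At z = 17.85 mm: the r=6.5 cylinder contributes a regular 8-gon of circumradius 6.5 (perimeter = 2·8·6.500·sin(180°/8) = 39.80 mm); the r=11 sphere at (-1, 12) contributes a regular 8-gon of circumradius √(11²−4.85²) = 9.873 (perimeter = 2·8·9.873·sin(180°/8) = 60.45 mm); Combining (union): the regions partially overlap (shared area 22.46 mm²), so the edge portions inside another operand are dropped and the merged outline is re-measured after clipping — boundary = 78.87 mm; the cube is absent (z outside [18, 41]); After the difference (first − rest): none of the subtracted shapes is present at this height, so the result so far is unchanged — boundary = 78.87 mm; (rotated 10° about Z; rotation is an isometry so areas/perimeters/island counts are preserved). Overall, the cross-section is a single solid region. Total boundary length (outer) = 78.87 mm.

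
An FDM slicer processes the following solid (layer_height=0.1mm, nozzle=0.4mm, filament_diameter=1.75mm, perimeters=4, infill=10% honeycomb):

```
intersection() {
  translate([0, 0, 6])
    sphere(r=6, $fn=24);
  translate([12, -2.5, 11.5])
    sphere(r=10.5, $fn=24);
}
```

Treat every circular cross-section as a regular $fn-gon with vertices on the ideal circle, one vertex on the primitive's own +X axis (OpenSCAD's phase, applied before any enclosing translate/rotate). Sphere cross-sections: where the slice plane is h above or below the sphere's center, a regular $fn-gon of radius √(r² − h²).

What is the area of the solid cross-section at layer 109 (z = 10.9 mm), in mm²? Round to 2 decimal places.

5.91 mm²

At z = 10.9 mm: the r=6 sphere slices to a regular 24-gon of circumradius 3.463 (√(r²−h²) with h=4.9 from center) (area = (24/2)·3.463²·sin(360°/24) = 37.24 mm²); the r=10.5 sphere at (12, -2.5) contributes a regular 24-gon of circumradius √(10.5²−0.6²) = 10.483 (area = (24/2)·10.483²·sin(360°/24) = 341.30 mm²); Taking the intersection: the r=10.5 sphere at (12, -2.5) partially overlaps the r=6 sphere; clipping to the common part keeps 5.91 mm² — area = 5.91 mm². Overall, the cross-section is a single solid region. Net area = 5.91 mm².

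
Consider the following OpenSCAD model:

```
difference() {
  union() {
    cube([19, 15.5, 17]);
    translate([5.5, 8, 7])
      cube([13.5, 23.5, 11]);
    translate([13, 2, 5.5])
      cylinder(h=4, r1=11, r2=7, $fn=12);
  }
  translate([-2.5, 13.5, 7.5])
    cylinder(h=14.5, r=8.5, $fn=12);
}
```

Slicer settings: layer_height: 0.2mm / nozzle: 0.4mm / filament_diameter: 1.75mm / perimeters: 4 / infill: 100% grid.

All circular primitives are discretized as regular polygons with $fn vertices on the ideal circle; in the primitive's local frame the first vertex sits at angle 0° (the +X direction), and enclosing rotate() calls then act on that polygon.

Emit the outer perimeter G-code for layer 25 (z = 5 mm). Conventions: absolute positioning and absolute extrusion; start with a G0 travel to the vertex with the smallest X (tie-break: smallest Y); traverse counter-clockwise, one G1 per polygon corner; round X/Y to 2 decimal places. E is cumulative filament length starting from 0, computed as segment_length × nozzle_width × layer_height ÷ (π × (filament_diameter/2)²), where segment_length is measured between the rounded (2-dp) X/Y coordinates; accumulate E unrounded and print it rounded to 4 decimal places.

G0 X0.00 Y0.00 Z5.00
G1 X19.00 Y0.00 E0.6319
G1 X19.00 Y15.50 E1.1475
G1 X0.00 Y15.50 E1.7794
G1 X0.00 Y0.00 E2.2949

At z = 5 mm: the cube (footprint 19×15.5) is included at this height; the cube at (5.5, 8) is not intersected at this z (z outside [7, 18]); the cone at (13, 2) does not reach this height (z outside [5.5, 9.5]); Combining (union): only the 19×15.5 cube is present, so the union is just that shape — 1 connected region; the cylinder at (-2.5, 13.5) is absent (z outside [7.5, 22]); Subtracting the remaining from the first: none of the subtracted shapes is present at this height, so that combined region is unchanged — 1 connected region. The outline is a single polygon with 4 vertices. Extrusion per mm of travel: 0.4 × 0.2 / (π × 0.875²) = 0.033260. Accumulating E over each segment gives final E = 2.2949.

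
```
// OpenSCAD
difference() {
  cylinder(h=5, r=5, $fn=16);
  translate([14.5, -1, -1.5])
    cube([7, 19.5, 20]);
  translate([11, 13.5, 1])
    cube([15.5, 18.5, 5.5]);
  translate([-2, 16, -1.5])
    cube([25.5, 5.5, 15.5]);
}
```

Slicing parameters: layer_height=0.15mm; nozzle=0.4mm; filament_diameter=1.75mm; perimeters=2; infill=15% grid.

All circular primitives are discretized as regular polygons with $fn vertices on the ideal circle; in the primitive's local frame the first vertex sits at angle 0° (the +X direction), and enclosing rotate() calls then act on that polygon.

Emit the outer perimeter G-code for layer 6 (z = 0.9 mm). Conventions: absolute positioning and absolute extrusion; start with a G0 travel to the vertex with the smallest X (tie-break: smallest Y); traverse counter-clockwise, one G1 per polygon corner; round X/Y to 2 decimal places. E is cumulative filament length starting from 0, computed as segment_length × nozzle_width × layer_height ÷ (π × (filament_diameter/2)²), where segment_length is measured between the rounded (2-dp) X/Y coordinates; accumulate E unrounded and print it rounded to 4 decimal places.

G0 X-5.00 Y0.00 Z0.90
G1 X-4.62 Y-1.91 E0.0486
G1 X-3.54 Y-3.54 E0.0974
G1 X-1.91 Y-4.62 E0.1461
G1 X0.00 Y-5.00 E0.1947
G1 X1.91 Y-4.62 E0.2433
G1 X3.54 Y-3.54 E0.2921
G1 X4.62 Y-1.91 E0.3408
G1 X5.00 Y0.00 E0.3894
G1 X4.62 Y1.91 E0.4380
G1 X3.54 Y3.54 E0.4868
G1 X1.91 Y4.62 E0.5355
G1 X0.00 Y5.00 E0.5841
G1 X-1.91 Y4.62 E0.6327
G1 X-3.54 Y3.54 E0.6815
G1 X-4.62 Y1.91 E0.7303
G1 X-5.00 Y0.00 E0.7788

At z = 0.9 mm: the r=5 cylinder contributes a regular 16-gon of circumradius 5; the cube at (14.5, -1) (footprint 7×19.5) is included at this height; the cube at (11, 13.5) is absent (z outside [1, 6.5]); the 25.5×5.5 cube at (-2, 16) contributes its full rectangle; After the difference (first − rest): starting from the r=5 cylinder, the 7×19.5 cube at (14.5, -1) misses the remaining region (no effect); the 25.5×5.5 cube at (-2, 16) misses the remaining region (no effect) — 1 connected region. The outline is a single polygon with 16 vertices. Extrusion per mm of travel: 0.4 × 0.15 / (π × 0.875²) = 0.024945. Accumulating E over each segment gives final E = 0.7788.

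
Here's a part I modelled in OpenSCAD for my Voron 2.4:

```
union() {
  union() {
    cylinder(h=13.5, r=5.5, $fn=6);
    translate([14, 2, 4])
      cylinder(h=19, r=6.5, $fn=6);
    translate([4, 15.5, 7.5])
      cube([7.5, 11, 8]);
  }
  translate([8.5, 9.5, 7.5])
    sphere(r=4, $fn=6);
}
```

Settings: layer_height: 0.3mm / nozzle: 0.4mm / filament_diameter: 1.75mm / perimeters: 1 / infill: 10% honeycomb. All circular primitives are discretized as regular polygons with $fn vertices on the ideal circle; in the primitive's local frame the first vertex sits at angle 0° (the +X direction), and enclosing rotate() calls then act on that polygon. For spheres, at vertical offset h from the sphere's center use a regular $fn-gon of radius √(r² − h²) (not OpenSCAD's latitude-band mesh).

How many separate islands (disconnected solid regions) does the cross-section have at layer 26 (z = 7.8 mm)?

3

At z = 7.8 mm: the r=5.5 cylinder gives a regular 6-gon of circumradius 5.5 (constant along its height); the cylinder at (14, 2): section is a regular 6-gon, circumradius r=6.5; the 7.5×11 cube at (4, 15.5) contributes its full rectangle; Merging all regions: the 3 present regions are separate (no shared area or edge), so areas and boundary lengths simply add and each stays a separate island — 3 connected regions; the sphere at (8.5, 9.5): section is a regular 6-gon, circumradius = √(r²−h²) = √(4²−0.3²) = 3.989; Merging all regions: the regions partially overlap (shared area 1.04 mm²), so overlapping operands fuse into one piece — 3 connected regions. Overall, the cross-section has 3 separate islands. Island count = 3.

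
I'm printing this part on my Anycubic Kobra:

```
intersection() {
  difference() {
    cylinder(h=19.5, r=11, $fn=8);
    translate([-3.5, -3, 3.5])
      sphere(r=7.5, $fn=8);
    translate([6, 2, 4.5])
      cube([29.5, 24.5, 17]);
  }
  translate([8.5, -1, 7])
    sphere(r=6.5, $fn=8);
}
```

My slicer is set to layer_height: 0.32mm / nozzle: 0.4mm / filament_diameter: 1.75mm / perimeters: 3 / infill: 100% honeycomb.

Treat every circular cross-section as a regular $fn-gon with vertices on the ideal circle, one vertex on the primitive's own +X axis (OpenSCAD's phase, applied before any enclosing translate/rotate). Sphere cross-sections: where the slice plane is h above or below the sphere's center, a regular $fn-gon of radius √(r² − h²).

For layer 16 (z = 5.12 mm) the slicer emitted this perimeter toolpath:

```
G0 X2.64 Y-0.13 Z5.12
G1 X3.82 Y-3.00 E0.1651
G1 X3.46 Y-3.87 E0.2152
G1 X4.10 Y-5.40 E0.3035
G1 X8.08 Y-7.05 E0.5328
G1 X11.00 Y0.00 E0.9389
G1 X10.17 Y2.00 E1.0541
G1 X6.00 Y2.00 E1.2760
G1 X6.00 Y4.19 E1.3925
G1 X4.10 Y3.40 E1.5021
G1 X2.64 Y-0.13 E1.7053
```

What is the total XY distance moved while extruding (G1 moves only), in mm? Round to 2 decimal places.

32.05 mm

Sum the Euclidean lengths of each G1 segment: total = 32.05 mm.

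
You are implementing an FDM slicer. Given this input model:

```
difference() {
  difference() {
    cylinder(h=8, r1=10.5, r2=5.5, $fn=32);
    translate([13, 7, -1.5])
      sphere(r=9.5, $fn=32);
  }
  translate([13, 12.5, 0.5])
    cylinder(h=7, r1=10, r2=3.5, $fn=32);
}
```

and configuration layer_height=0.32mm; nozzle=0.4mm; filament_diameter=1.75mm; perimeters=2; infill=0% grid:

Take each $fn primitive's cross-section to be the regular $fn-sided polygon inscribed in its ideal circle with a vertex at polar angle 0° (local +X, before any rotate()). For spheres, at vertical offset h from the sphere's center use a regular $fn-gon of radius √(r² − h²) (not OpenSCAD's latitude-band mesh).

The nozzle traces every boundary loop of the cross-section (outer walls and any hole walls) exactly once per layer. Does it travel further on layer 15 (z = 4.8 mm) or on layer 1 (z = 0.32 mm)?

layer 1 (z = 0.32 mm)

Layer 15 (z = 4.8): the cone (r1=10.5→r2=5.5) has section circumradius 7.500 here — a regular 32-gon (perimeter = 2·32·7.500·sin(180°/32) = 47.05 mm); the sphere at (13, 7): section is a regular 32-gon, circumradius = √(r²−h²) = √(9.5²−6.3²) = 7.111 (perimeter = 2·32·7.111·sin(180°/32) = 44.61 mm); Subtracting the remaining from the first: starting from the cone, the r=9.5 sphere at (13, 7) misses the remaining region (no effect) — boundary = 47.05 mm; the cone at (13, 12.5) contributes a regular 32-gon of circumradius 6.007 (interpolated between r1=10 and r2=3.5 at t=0.614) (perimeter = 2·32·6.007·sin(180°/32) = 37.68 mm); Subtracting the remaining from the first: starting from the result so far, the cone at (13, 12.5) misses the remaining region (no effect) — boundary = 47.05 mm. So its perimeter = 47.05 mm. Layer 1 (z = 0.32): the cone: at t=0.040 of its height the radius interpolates to r₁+(r₂−r₁)t = 10.300, giving a regular 32-gon of that circumradius (perimeter = 2·32·10.300·sin(180°/32) = 64.61 mm); the r=9.5 sphere at (13, 7) slices to a regular 32-gon of circumradius 9.324 (√(r²−h²) with h=1.82 from center) (perimeter = 2·32·9.324·sin(180°/32) = 58.49 mm); Taking the first minus the rest: starting from the cone, the r=9.5 sphere at (13, 7) partially overlaps it — only the 42.08 mm² overlap (of its 271.37 mm²) is removed, clipping the outline — boundary = 64.97 mm; the cone at (13, 12.5) is absent (z outside [0.5, 7.5]); Subtracting the remaining from the first: none of the subtracted shapes is present at this height, so that combined region is unchanged — boundary = 64.97 mm. So its perimeter = 64.97 mm. Layer 1 is larger (64.97 vs 47.05 mm).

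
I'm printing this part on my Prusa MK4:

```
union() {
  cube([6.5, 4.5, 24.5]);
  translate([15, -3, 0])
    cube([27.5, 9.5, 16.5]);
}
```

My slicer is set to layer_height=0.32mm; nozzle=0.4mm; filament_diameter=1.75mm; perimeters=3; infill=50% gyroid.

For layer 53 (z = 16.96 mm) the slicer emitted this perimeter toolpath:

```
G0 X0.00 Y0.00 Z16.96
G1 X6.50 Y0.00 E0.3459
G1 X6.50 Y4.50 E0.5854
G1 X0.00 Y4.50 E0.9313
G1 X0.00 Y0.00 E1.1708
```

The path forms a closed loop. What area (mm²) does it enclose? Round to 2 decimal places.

29.25 mm²

Apply the shoelace formula to the sequence of (X, Y) vertices; enclosed area = 29.25 mm².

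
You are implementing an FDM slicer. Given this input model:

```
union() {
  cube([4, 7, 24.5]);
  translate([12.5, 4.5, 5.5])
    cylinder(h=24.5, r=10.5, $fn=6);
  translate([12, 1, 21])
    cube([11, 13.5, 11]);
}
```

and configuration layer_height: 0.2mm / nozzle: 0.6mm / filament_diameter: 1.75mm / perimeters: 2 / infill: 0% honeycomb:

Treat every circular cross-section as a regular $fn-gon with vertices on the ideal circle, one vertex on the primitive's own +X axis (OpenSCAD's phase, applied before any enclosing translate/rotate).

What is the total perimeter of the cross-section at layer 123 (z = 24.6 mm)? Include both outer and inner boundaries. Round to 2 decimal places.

70.14 mm

At z = 24.6 mm: the cube does not reach this height (z outside [0, 24.5]); the cylinder at (12.5, 4.5): section is a regular 6-gon, circumradius r=10.5 (perimeter = 2·6·10.500·sin(180°/6) = 63.00 mm); the cube at (12, 1) is present — its section is the full 11×13.5 rectangle (perimeter 49.00 mm); Merging all regions: the regions partially overlap (shared area 111.12 mm²), so the edge portions inside another operand are dropped and the merged outline is re-measured after clipping — boundary = 70.14 mm. Overall, the cross-section is a single solid region. Total boundary length (outer) = 70.14 mm.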